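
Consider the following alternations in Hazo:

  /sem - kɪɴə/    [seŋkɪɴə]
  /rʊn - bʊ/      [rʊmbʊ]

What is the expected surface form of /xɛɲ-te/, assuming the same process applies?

[xɛnte]

The data show regressive place assimilation: /m/ → [ŋ] before /k/; /n/ → [m] before /b/. In each pair only place changes, matching the following consonant, while manner and voice stay constant.
/ɲ/ is a voiced palatal nasal. The following trigger /t/ is alveolar, so /ɲ/ must become alveolar as well.
Changing only its place to alveolar gives [n] — the voiced alveolar nasal.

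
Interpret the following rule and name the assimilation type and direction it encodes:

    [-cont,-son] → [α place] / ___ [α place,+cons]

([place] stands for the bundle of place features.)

regressive place assimilation

The shared variable α links the value of the place features (abbreviated [place]) on the target to the same value on the neighbouring segment, so place is the feature that assimilates.
The conditioning segment sits to the right of the focus bar, meaning the trigger follows the segment that changes — regressive assimilation.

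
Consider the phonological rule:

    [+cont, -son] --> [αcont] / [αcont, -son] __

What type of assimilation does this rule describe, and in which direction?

progressive manner assimilation

The shared variable α links the value of [cont] on the target to that of the neighbouring obstruent. [cont] distinguishes stops from fricatives — a manner-of-articulation feature — so this is manner assimilation.
Since the environment is written before the underscore, the trigger precedes the target; the direction is progressive.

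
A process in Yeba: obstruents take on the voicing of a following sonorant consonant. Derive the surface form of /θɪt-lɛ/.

[θɪdlɛ]

The rule targets /t/ (voiceless alveolar stop), which sits before the trigger /l/ (voiced).
Changing only its voicing to voiced gives [d] — the voiced alveolar stop.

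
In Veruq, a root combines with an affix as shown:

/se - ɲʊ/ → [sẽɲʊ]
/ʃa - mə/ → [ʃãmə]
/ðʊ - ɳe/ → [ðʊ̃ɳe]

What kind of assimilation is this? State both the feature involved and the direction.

The vowel /e/ surfaces as nasalised [ẽ] next to the following nasal /ɲ/ — it has acquired the [+nasal] feature of its neighbour.
The other forms show the same pattern: /a/ → [ã] before /m/; /ʊ/ → [ʊ̃] before /ɳ/ — each time a vowel is nasalised next to a following nasal.
Because the conditioning nasal is to the right of the vowel that changes, the process is regressive (anticipatory).

regressive nasality assimilation (vowel nasalisation)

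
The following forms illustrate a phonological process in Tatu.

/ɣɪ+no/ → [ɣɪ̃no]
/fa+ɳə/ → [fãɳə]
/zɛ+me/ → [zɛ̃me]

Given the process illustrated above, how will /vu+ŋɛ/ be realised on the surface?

[vũŋɛ]

The data show regressive nasality assimilation (vowel nasalisation): /ɪ/ → [ɪ̃] before /n/; /a/ → [ã] before /ɳ/; /ɛ/ → [ɛ̃] before /m/ — a vowel is nasalised by an immediately following nasal consonant.
/u/ sits next to the nasal /ŋ/ and is therefore nasalised to [ũ].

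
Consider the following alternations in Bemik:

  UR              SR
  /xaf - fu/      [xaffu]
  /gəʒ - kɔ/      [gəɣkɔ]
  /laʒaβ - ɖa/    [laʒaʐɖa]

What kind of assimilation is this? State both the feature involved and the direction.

regressive place assimilation

Underlying /ʒ/ is realised as [ɣ] next to /k/; /k/ itself does not change.
/ʒ/ is postalveolar while /k/ is velar; the output [ɣ] is velar, matching the trigger — so the feature that spreads is place.
Manner and voice are unchanged, so the assimilation is partial, not total.
Checking the remaining alternation: /β/ → [ʐ] before /ɖ/ (bilabial → retroflex, matching retroflex) — only place changes, and always toward the following segment.
No alternation appears in [xaffu]: there the adjacent consonants already agree in place (/f/ and /f/ are both labiodental), so this form is consistent with the same rule.
The trigger is the following segment, so the direction is regressive (anticipatory).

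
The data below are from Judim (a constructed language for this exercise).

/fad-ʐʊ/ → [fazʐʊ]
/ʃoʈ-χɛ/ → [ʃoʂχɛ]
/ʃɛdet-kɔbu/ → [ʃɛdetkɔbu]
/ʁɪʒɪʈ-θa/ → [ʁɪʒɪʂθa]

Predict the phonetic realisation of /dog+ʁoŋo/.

The data show regressive manner assimilation: /d/ → [z] before /ʐ/; /ʈ/ → [ʂ] before /χ/; /ʈ/ → [ʂ] before /θ/. In each pair only manner changes, matching the following consonant, while place and voice stay constant.
Nothing changes in [ʃɛdetkɔbu]: there the adjacent consonants already agree in manner (/t/ and /k/ are both stops), so this form is consistent with the same rule.
The rule targets /g/ (voiced velar stop), which sits before the trigger /ʁ/ (fricative).
The voiced velar fricative is [ɣ], so /g/ → [ɣ].

[doɣʁoŋo]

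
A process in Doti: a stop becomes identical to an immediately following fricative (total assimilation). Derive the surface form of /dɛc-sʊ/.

/c/ is the segment targeted by the rule; it sits immediately before /s/, so it assimilates completely and surfaces as [s].

[dɛssʊ]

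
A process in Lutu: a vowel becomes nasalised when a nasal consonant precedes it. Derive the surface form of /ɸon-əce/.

[ɸonə̃ce]

/ə/ sits next to the nasal /n/ and is therefore nasalised to [ə̃].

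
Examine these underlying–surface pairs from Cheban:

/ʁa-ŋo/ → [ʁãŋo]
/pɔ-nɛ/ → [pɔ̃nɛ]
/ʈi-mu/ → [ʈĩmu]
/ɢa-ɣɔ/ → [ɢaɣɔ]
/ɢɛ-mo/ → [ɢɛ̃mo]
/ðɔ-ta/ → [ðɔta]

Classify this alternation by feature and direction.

The vowel /a/ surfaces as nasalised [ã] next to the following nasal /ŋ/ — it has acquired the [+nasal] feature of its neighbour.
Likewise in the remaining data: /ɔ/ → [ɔ̃] before /n/; /i/ → [ĩ] before /m/; /ɛ/ → [ɛ̃] before /m/ — each time a vowel is nasalised next to a following nasal.
No change occurs in [ɢaɣɔ], [ðɔta] because the vowel at the boundary is adjacent to an oral consonant, not a nasal (/a/ next to /ɣ/; /ɔ/ next to /t/).
Because the conditioning nasal is to the right of the vowel that changes, the process is regressive (anticipatory).

regressive nasality assimilation (vowel nasalisation)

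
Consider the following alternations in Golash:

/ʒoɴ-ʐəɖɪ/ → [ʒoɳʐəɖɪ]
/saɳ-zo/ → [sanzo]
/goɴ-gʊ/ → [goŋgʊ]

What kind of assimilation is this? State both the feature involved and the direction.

regressive place assimilation

Underlying /ɴ/ is realised as [ɳ] next to /ʐ/; /ʐ/ itself does not change.
/ɴ/ is uvular while /ʐ/ is retroflex; the output [ɳ] is retroflex, matching the trigger — so the feature that spreads is place.
Manner and voice are unchanged, so the assimilation is partial, not total.
Checking the remaining alternations: /ɳ/ → [n] before /z/ (retroflex → alveolar, matching alveolar); /ɴ/ → [ŋ] before /g/ (uvular → velar, matching velar) — only place changes, and always toward the following segment.
The trigger is the following segment, so the direction is regressive (anticipatory).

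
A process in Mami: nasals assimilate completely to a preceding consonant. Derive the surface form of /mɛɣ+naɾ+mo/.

/n/ is the segment targeted by the rule; it sits immediately after /ɣ/, so it assimilates completely and surfaces as [ɣ].
The same rule applies at the second boundary: /m/ → [ɾ] next to /ɾ/.

[mɛɣɣaɾɾo]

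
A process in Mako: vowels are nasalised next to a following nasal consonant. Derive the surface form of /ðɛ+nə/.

[ðɛ̃nə]

The vowel /ɛ/ is adjacent to the following nasal /n/, so it acquires [+nasal] and surfaces as [ɛ̃].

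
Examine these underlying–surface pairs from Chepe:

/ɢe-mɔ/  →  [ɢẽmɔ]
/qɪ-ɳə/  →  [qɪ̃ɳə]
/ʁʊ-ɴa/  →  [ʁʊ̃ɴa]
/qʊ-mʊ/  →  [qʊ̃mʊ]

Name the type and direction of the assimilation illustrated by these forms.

regressive nasality assimilation (vowel nasalisation)

The vowel /e/ surfaces as nasalised [ẽ] next to the following nasal /m/ — it has acquired the [+nasal] feature of its neighbour.
Likewise in the remaining data: /ɪ/ → [ɪ̃] before /ɳ/; /ʊ/ → [ʊ̃] before /ɴ/; /ʊ/ → [ʊ̃] before /m/ — each time a vowel is nasalised next to a following nasal.
Because the conditioning nasal is to the right of the vowel that changes, the process is regressive (anticipatory).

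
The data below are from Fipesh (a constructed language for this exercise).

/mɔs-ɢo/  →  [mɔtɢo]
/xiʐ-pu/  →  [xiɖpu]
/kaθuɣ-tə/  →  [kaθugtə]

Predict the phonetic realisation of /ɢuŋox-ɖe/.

[ɢuŋokɖe]

The data show regressive manner assimilation: /s/ → [t] before /ɢ/; /ʐ/ → [ɖ] before /p/; /ɣ/ → [g] before /t/. In each pair only manner changes, matching the following consonant, while place and voice stay constant.
/x/ is a voiceless velar fricative. The following trigger /ɖ/ is a stop, so /x/ must become a stop as well.
Changing only its manner to stop gives [k] — the voiceless velar stop.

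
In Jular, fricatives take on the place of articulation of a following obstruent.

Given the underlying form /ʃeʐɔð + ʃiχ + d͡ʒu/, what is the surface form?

[ʃeʐɔʒʃiʃd͡ʒu]

/ð/ is a voiced dental fricative. The following trigger /ʃ/ is postalveolar, so /ð/ must become postalveolar as well.
Changing only its place to postalveolar gives [ʒ] — the voiced postalveolar fricative.
The same rule applies at the second boundary: /χ/ → [ʃ] next to /d͡ʒ/.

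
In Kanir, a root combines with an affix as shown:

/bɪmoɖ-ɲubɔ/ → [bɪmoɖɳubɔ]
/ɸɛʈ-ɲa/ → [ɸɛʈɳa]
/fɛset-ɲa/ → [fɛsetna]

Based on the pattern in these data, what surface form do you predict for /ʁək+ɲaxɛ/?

The data show progressive place assimilation: /ɲ/ → [ɳ] after /ɖ/; /ɲ/ → [ɳ] after /ʈ/; /ɲ/ → [n] after /t/. In each pair only place changes, matching the preceding consonant, while manner and voice stay constant.
/ɲ/ is a voiced palatal nasal. The preceding trigger /k/ is velar, so /ɲ/ must become velar as well.
The voiced velar nasal is [ŋ], so /ɲ/ → [ŋ].

[ʁəkŋaxɛ]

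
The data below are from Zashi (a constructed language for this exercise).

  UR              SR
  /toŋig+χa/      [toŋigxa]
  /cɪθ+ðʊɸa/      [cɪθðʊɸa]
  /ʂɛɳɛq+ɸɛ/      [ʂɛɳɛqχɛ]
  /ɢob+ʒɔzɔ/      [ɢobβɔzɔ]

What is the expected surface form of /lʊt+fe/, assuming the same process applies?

The data show progressive place assimilation: /χ/ → [x] after /g/; /ɸ/ → [χ] after /q/; /ʒ/ → [β] after /b/. In each pair only place changes, matching the preceding consonant, while manner and voice stay constant.
Nothing changes in [cɪθðʊɸa]: there the adjacent consonants already agree in place (/ð/ and /θ/ are both dental), so this form is consistent with the same rule.
/f/ is a voiceless labiodental fricative. The preceding trigger /t/ is alveolar, so /f/ must become alveolar as well.
Changing only its place to alveolar gives [s] — the voiceless alveolar fricative.

[lʊtse]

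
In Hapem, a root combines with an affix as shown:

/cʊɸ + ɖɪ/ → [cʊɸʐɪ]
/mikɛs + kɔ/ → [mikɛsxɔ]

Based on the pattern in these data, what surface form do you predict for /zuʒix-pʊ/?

[zuʒixɸʊ]

The data show progressive manner assimilation: /ɖ/ → [ʐ] after /ɸ/; /k/ → [x] after /s/. In each pair only manner changes, matching the preceding consonant, while place and voice stay constant.
/p/ is a voiceless bilabial stop. The preceding trigger /x/ is a fricative, so /p/ must become a fricative as well.
Changing only its manner to fricative gives [ɸ] — the voiceless bilabial fricative.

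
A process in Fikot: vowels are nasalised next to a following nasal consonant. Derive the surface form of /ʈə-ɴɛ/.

The vowel /ə/ is adjacent to the following nasal /ɴ/, so it acquires [+nasal] and surfaces as [ə̃].

[ʈə̃ɴɛ]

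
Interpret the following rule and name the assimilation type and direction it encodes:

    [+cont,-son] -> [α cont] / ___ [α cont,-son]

The shared variable α links the value of [cont] on the target to that of the neighbouring obstruent. [cont] distinguishes stops from fricatives — a manner-of-articulation feature — so this is manner assimilation.
The conditioning segment sits to the right of the focus bar, meaning the trigger follows the segment that changes — regressive assimilation.

regressive manner assimilation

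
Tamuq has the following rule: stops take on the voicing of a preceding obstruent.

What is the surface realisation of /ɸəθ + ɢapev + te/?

[ɸəθqapevde]

/ɢ/ is a voiced uvular stop. The preceding trigger /θ/ is voiceless, so /ɢ/ must become voiceless as well.
The voiceless uvular stop is [q], so /ɢ/ → [q].
The same rule applies at the second boundary: /t/ → [d] next to /v/.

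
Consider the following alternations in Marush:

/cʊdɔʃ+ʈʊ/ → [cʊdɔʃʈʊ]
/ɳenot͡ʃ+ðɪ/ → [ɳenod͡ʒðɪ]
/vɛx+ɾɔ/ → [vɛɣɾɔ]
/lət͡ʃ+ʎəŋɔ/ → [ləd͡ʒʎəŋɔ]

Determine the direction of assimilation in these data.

The segment that alternates is /t͡ʃ/, which surfaces as [d͡ʒ] when adjacent to /ð/.
/t͡ʃ/ is voiceless while /ð/ is voiced; the output [d͡ʒ] is voiced, matching the trigger — so the feature that spreads is voicing.
The other alternating forms pattern the same way: /x/ → [ɣ] before /ɾ/ (voiceless → voiced, matching voiced); /t͡ʃ/ → [d͡ʒ] before /ʎ/ (voiceless → voiced, matching voiced) — only voicing changes, and always toward the following segment.
No alternation appears in [cʊdɔʃʈʊ]: there the adjacent consonants already agree in voicing (/ʃ/ and /ʈ/ are both voiceless), so this form is consistent with the same rule.
Since the segment that changes precedes the conditioning segment, the assimilation is regressive.

regressive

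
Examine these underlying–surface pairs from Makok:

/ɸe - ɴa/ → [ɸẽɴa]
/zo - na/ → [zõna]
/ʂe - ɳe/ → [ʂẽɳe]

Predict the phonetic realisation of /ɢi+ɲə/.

[ɢĩɲə]

The data show regressive nasality assimilation (vowel nasalisation): /e/ → [ẽ] before /ɴ/; /o/ → [õ] before /n/; /e/ → [ẽ] before /ɳ/ — a vowel is nasalised by an immediately following nasal consonant.
The vowel /i/ is adjacent to the following nasal /ɲ/, so it acquires [+nasal] and surfaces as [ĩ].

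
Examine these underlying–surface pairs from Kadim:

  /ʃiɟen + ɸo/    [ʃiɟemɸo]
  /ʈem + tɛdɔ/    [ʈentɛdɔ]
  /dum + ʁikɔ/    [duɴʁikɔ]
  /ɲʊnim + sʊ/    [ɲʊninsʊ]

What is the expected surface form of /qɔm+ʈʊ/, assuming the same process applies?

The data show regressive place assimilation: /n/ → [m] before /ɸ/; /m/ → [n] before /t/; /m/ → [ɴ] before /ʁ/; /m/ → [n] before /s/. In each pair only place changes, matching the following consonant, while manner and voice stay constant.
/m/ is a voiced bilabial nasal. The following trigger /ʈ/ is retroflex, so /m/ must become retroflex as well.
Changing only its place to retroflex gives [ɳ] — the voiced retroflex nasal.

[qɔɳʈʊ]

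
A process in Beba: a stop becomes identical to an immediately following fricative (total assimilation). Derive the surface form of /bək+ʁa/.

[bəʁʁa]

/k/ is the segment targeted by the rule; it sits immediately before /ʁ/, so it assimilates completely and surfaces as [ʁ].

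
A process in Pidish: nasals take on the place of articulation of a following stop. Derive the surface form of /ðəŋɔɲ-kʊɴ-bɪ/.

[ðəŋɔŋkʊmbɪ]

/ɲ/ is a voiced palatal nasal. The following trigger /k/ is velar, so /ɲ/ must become velar as well.
Changing only its place to velar gives [ŋ] — the voiced velar nasal.
At the second juncture, /ɴ/ likewise becomes [m] adjacent to /b/.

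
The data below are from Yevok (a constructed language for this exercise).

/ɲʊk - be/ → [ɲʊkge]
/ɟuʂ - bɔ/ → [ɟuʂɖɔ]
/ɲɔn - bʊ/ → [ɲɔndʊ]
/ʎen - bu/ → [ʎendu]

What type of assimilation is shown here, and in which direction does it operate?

progressive place assimilation

Comparing underlying and surface forms, /b/ → [g] is the alternation; the neighbouring /k/ is constant.
The change bilabial → velar matches the place of the preceding /k/, identifying this as place assimilation.
Manner and voice are unchanged, so the assimilation is partial, not total.
The same holds elsewhere in the data: /b/ → [ɖ] after /ʂ/ (bilabial → retroflex, matching retroflex); /b/ → [d] after /n/ (bilabial → alveolar, matching alveolar) — only place changes, and always toward the preceding segment.
The trigger is the preceding segment, so the direction is progressive (perseverative).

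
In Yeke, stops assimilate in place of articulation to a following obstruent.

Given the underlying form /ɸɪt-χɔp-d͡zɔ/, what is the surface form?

The rule targets /t/ (voiceless alveolar stop), which sits before the trigger /χ/ (uvular).
A voiceless uvular stop is [q], so the surface segment is [q].
The same rule applies at the second boundary: /p/ → [t] next to /d͡z/.

[ɸɪqχɔtd͡zɔ]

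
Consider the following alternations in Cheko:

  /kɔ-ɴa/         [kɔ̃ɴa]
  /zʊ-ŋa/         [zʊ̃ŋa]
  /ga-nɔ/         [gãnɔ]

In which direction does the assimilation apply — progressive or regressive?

regressive

The vowel /ɔ/ surfaces as nasalised [ɔ̃] next to the following nasal /ɴ/ — it has acquired the [+nasal] feature of its neighbour.
Likewise in the remaining data: /ʊ/ → [ʊ̃] before /ŋ/; /a/ → [ã] before /n/ — each time a vowel is nasalised next to a following nasal.
Because the conditioning nasal is to the right of the vowel that changes, the process is regressive (anticipatory).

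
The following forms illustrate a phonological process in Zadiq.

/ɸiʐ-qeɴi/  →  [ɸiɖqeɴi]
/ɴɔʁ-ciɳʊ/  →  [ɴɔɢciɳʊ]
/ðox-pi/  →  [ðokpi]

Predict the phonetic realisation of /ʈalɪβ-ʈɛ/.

[ʈalɪbʈɛ]

The data show regressive manner assimilation: /ʐ/ → [ɖ] before /q/; /ʁ/ → [ɢ] before /c/; /x/ → [k] before /p/. In each pair only manner changes, matching the following consonant, while place and voice stay constant.
The rule targets /β/ (voiced bilabial fricative), which sits before the trigger /ʈ/ (stop).
Changing only its manner to stop gives [b] — the voiced bilabial stop.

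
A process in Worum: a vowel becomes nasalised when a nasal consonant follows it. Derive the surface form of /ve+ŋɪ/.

[vẽŋɪ]

The vowel /e/ is adjacent to the following nasal /ŋ/, so it acquires [+nasal] and surfaces as [ẽ].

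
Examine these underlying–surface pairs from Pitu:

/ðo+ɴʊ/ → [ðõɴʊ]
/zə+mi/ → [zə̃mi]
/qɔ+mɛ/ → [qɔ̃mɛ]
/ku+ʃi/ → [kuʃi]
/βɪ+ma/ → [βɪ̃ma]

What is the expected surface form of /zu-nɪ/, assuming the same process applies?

[zũnɪ]

The data show regressive nasality assimilation (vowel nasalisation): /o/ → [õ] before /ɴ/; /ə/ → [ə̃] before /m/; /ɔ/ → [ɔ̃] before /m/; /ɪ/ → [ɪ̃] before /m/ — a vowel is nasalised by an immediately following nasal consonant.
No change occurs in [kuʃi] because the vowel at the boundary is adjacent to an oral consonant, not a nasal (/u/ next to /ʃ/).
/u/ sits next to the nasal /n/ and is therefore nasalised to [ũ].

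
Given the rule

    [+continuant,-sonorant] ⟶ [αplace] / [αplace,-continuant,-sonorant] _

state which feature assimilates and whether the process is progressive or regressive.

progressive place assimilation

The rule copies the place features (abbreviated [place]) from the environment onto the target, so the assimilating feature is place.
The conditioning segment sits to the left of the focus bar, meaning the trigger precedes the segment that changes — progressive assimilation.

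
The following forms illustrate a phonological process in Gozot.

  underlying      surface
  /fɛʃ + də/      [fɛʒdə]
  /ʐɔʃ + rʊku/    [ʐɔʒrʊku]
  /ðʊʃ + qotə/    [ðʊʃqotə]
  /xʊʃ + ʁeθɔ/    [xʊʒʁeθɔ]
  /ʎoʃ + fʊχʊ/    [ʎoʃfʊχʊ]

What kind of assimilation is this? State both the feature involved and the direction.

regressive voicing assimilation

Underlying /ʃ/ is realised as [ʒ] next to /d/; /d/ itself does not change.
The change voiceless → voiced matches the voicing of the following /d/, identifying this as voicing assimilation.
Place and manner are unchanged, so the assimilation is partial, not total.
The same holds elsewhere in the data: /ʃ/ → [ʒ] before /r/ (voiceless → voiced, matching voiced); /ʃ/ → [ʒ] before /ʁ/ (voiceless → voiced, matching voiced) — only voicing changes, and always toward the following segment.
Nothing changes in [ðʊʃqotə], [ʎoʃfʊχʊ]: there the adjacent consonants already agree in voicing (/ʃ/ and /q/ are both voiceless; /ʃ/ and /f/ are both voiceless), so these forms are consistent with the same rule.
The trigger is the following segment, so the direction is regressive (anticipatory).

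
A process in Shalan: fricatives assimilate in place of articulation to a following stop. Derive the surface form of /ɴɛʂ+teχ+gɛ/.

[ɴɛstexgɛ]

The rule targets /ʂ/ (voiceless retroflex fricative), which sits before the trigger /t/ (alveolar).
Changing only its place to alveolar gives [s] — the voiceless alveolar fricative.
At the second juncture, /χ/ likewise becomes [x] adjacent to /g/.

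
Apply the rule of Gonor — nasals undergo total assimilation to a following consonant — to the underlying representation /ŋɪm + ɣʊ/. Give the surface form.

[ŋɪɣɣʊ]

/m/ is the segment targeted by the rule; it sits immediately before /ɣ/, so it assimilates completely and surfaces as [ɣ].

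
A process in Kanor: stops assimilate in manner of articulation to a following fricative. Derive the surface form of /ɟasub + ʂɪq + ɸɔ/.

[ɟasuβʂɪχɸɔ]

The rule targets /b/ (voiced bilabial stop), which sits before the trigger /ʂ/ (fricative).
Changing only its manner to fricative gives [β] — the voiced bilabial fricative.
At the second juncture, /q/ likewise becomes [χ] adjacent to /ɸ/.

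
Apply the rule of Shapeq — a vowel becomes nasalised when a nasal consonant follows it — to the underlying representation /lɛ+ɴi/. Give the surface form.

[lɛ̃ɴi]

The vowel /ɛ/ is adjacent to the following nasal /ɴ/, so it acquires [+nasal] and surfaces as [ɛ̃].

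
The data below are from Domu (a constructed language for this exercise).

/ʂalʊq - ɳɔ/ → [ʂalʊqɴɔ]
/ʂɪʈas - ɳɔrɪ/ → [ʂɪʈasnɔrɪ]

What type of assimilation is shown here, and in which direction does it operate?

progressive place assimilation

The segment that alternates is /ɳ/, which surfaces as [ɴ] when adjacent to /q/.
The change retroflex → uvular matches the place of the preceding /q/, identifying this as place assimilation.
Manner and voice are unchanged, so the assimilation is partial, not total.
The other alternating form patterns the same way: /ɳ/ → [n] after /s/ (retroflex → alveolar, matching alveolar) — only place changes, and always toward the preceding segment.
Since the segment that changes follows the conditioning segment, the assimilation is progressive.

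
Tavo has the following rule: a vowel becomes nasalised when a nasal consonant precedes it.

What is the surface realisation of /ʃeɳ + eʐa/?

/e/ sits next to the nasal /ɳ/ and is therefore nasalised to [ẽ].

[ʃeɳẽʐa]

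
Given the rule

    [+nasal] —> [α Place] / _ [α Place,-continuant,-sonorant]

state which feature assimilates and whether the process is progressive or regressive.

The shared variable α links the value of the place features (abbreviated [Place]) on the target to the same value on the neighbouring segment, so place is the feature that assimilates.
Since the environment is written after the underscore, the trigger follows the target; the direction is regressive.

regressive place assimilation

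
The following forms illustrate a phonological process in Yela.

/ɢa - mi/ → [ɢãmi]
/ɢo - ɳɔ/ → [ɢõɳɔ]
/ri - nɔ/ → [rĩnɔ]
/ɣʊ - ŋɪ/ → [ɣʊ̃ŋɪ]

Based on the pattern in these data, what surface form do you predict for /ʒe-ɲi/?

The data show regressive nasality assimilation (vowel nasalisation): /a/ → [ã] before /m/; /o/ → [õ] before /ɳ/; /i/ → [ĩ] before /n/; /ʊ/ → [ʊ̃] before /ŋ/ — a vowel is nasalised by an immediately following nasal consonant.
/e/ sits next to the nasal /ɲ/ and is therefore nasalised to [ẽ].

[ʒẽɲi]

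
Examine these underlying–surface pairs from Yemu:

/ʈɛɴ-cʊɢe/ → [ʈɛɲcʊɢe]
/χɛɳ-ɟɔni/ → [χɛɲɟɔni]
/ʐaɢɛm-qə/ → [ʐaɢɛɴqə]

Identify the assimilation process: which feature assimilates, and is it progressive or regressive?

regressive place assimilation

The segment that alternates is /ɴ/, which surfaces as [ɲ] when adjacent to /c/.
/ɴ/ is uvular while /c/ is palatal; the output [ɲ] is palatal, matching the trigger — so the feature that spreads is place.
Manner and voice are unchanged, so the assimilation is partial, not total.
The other alternating forms pattern the same way: /ɳ/ → [ɲ] before /ɟ/ (retroflex → palatal, matching palatal); /m/ → [ɴ] before /q/ (bilabial → uvular, matching uvular) — only place changes, and always toward the following segment.
Since the segment that changes precedes the conditioning segment, the assimilation is regressive.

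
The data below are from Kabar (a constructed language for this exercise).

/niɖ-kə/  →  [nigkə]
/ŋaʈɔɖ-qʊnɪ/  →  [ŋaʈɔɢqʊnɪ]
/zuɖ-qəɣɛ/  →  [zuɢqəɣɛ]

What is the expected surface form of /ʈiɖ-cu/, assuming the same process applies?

The data show regressive place assimilation: /ɖ/ → [g] before /k/; /ɖ/ → [ɢ] before /q/. In each pair only place changes, matching the following consonant, while manner and voice stay constant.
/ɖ/ is a voiced retroflex stop. The following trigger /c/ is palatal, so /ɖ/ must become palatal as well.
Changing only its place to palatal gives [ɟ] — the voiced palatal stop.

[ʈiɟcu]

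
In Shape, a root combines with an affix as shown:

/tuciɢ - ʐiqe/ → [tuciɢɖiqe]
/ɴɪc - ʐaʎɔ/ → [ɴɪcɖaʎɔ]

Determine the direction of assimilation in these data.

progressive

Comparing underlying and surface forms, /ʐ/ → [ɖ] is the alternation; the neighbouring /ɢ/ is constant.
The change fricative → stop matches the manner of the preceding /ɢ/, identifying this as manner assimilation.
The other alternating form patterns the same way: /ʐ/ → [ɖ] after /c/ (fricative → stop, matching a stop) — only manner changes, and always toward the preceding segment.
Since the segment that changes follows the conditioning segment, the assimilation is progressive.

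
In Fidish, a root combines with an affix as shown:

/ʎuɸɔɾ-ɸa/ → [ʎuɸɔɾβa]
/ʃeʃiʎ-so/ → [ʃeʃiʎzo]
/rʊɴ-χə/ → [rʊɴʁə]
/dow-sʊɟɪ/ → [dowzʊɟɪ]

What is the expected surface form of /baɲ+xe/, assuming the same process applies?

[baɲɣe]

The data show progressive voicing assimilation: /ɸ/ → [β] after /ɾ/; /s/ → [z] after /ʎ/; /χ/ → [ʁ] after /ɴ/; /s/ → [z] after /w/. In each pair only voicing changes, matching the preceding consonant, while place and manner stay constant.
The rule targets /x/ (voiceless velar fricative), which sits after the trigger /ɲ/ (voiced).
Changing only its voicing to voiced gives [ɣ] — the voiced velar fricative.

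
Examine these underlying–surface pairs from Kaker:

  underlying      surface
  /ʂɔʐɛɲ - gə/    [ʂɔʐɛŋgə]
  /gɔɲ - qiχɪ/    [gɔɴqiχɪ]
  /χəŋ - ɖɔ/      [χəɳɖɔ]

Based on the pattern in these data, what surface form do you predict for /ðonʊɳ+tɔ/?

[ðonʊntɔ]

The data show regressive place assimilation: /ɲ/ → [ŋ] before /g/; /ɲ/ → [ɴ] before /q/; /ŋ/ → [ɳ] before /ɖ/. In each pair only place changes, matching the following consonant, while manner and voice stay constant.
/ɳ/ is a voiced retroflex nasal. The following trigger /t/ is alveolar, so /ɳ/ must become alveolar as well.
A voiced alveolar nasal is [n], so the surface segment is [n].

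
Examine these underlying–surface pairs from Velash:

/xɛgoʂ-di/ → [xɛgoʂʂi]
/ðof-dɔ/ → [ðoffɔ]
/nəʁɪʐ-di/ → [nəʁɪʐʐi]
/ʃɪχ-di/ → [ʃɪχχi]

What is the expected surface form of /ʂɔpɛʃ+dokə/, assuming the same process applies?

The data show progressive total assimilation (/d/ → [ʂ] after /ʂ/; /d/ → [f] after /f/; /d/ → [ʐ] after /ʐ/; /d/ → [χ] after /χ/): in every case the target segment becomes identical to its preceding neighbour, copying more than a single feature.
/d/ is the segment targeted by the rule; it sits immediately after /ʃ/, so it assimilates completely and surfaces as [ʃ].

[ʂɔpɛʃʃokə]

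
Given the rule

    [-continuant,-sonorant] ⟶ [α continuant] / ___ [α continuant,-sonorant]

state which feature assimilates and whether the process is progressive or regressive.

The shared variable α links the value of [continuant] on the target to that of the neighbouring obstruent. [continuant] distinguishes stops from fricatives — a manner-of-articulation feature — so this is manner assimilation.
Since the environment is written after the underscore, the trigger follows the target; the direction is regressive.

regressive manner assimilation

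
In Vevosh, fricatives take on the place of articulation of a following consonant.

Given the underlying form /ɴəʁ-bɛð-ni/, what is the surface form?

The rule targets /ʁ/ (voiced uvular fricative), which sits before the trigger /b/ (bilabial).
The voiced bilabial fricative is [β], so /ʁ/ → [β].
At the second juncture, /ð/ likewise becomes [z] adjacent to /n/.

[ɴəβbɛzni]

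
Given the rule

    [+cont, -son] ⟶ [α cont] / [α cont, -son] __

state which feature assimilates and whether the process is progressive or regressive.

The rule copies [cont] (continuancy) from the environment onto the target fricatives; since [±cont] encodes the stop/fricative manner contrast, the assimilating dimension is manner.
Since the environment is written before the underscore, the trigger precedes the target; the direction is progressive.

progressive manner assimilation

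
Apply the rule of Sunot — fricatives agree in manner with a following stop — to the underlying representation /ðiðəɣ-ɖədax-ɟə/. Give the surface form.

[ðiðəgɖədakɟə]

/ɣ/ is a voiced velar fricative. The following trigger /ɖ/ is a stop, so /ɣ/ must become a stop as well.
The voiced velar stop is [g], so /ɣ/ → [g].
The same rule applies at the second boundary: /x/ → [k] next to /ɟ/.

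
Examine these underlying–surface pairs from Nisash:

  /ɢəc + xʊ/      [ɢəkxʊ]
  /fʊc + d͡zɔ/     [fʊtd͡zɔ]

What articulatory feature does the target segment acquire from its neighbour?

Comparing underlying and surface forms, /c/ → [k] is the alternation; the neighbouring /x/ is constant.
/c/ is palatal while /x/ is velar; the output [k] is velar, matching the trigger — so the feature that spreads is place.
Checking the remaining alternation: /c/ → [t] before /d͡z/ (palatal → alveolar, matching alveolar) — only place changes, and always toward the following segment.

place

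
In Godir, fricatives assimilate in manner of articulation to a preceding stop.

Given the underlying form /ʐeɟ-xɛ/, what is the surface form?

The rule targets /x/ (voiceless velar fricative), which sits after the trigger /ɟ/ (stop).
The voiceless velar stop is [k], so /x/ → [k].

[ʐeɟkɛ]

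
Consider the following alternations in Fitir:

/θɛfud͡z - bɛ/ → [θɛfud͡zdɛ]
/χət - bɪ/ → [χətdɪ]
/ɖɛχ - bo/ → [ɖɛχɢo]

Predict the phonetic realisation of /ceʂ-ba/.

[ceʂɖa]

The data show progressive place assimilation: /b/ → [d] after /d͡z/; /b/ → [d] after /t/; /b/ → [ɢ] after /χ/. In each pair only place changes, matching the preceding consonant, while manner and voice stay constant.
/b/ is a voiced bilabial stop. The preceding trigger /ʂ/ is retroflex, so /b/ must become retroflex as well.
The voiced retroflex stop is [ɖ], so /b/ → [ɖ].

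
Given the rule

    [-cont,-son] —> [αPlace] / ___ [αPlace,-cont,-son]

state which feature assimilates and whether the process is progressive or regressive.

The shared variable α links the value of the place features (abbreviated [Place]) on the target to the same value on the neighbouring segment, so place is the feature that assimilates.
The conditioning segment sits to the right of the focus bar, meaning the trigger follows the segment that changes — regressive assimilation.

regressive place assimilation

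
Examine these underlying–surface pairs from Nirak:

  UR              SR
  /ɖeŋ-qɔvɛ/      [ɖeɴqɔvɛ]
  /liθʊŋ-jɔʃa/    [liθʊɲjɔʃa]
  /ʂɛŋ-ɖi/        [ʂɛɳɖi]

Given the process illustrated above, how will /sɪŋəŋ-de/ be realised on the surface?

[sɪŋənde]

The data show regressive place assimilation: /ŋ/ → [ɴ] before /q/; /ŋ/ → [ɲ] before /j/; /ŋ/ → [ɳ] before /ɖ/. In each pair only place changes, matching the following consonant, while manner and voice stay constant.
/ŋ/ is a voiced velar nasal. The following trigger /d/ is alveolar, so /ŋ/ must become alveolar as well.
Changing only its place to alveolar gives [n] — the voiced alveolar nasal.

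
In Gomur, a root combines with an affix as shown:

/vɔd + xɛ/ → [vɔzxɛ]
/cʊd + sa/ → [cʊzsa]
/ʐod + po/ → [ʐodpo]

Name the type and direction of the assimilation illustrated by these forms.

regressive manner assimilation

Comparing underlying and surface forms, /d/ → [z] is the alternation; the neighbouring /x/ is constant.
The change stop → fricative matches the manner of the following /x/, identifying this as manner assimilation.
Place and voice are unchanged, so the assimilation is partial, not total.
The same holds elsewhere in the data: /d/ → [z] before /s/ (stop → fricative, matching a fricative) — only manner changes, and always toward the following segment.
No alternation appears in [ʐodpo]: there the adjacent consonants already agree in manner (/d/ and /p/ are both stops), so this form is consistent with the same rule.
The trigger is the following segment, so the direction is regressive (anticipatory).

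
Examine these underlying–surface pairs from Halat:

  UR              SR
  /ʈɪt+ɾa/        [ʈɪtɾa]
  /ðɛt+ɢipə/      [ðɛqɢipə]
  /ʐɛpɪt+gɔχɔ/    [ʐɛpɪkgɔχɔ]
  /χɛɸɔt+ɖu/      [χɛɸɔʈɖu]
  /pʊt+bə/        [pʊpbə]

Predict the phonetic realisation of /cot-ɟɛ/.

The data show regressive place assimilation: /t/ → [q] before /ɢ/; /t/ → [k] before /g/; /t/ → [ʈ] before /ɖ/; /t/ → [p] before /b/. In each pair only place changes, matching the following consonant, while manner and voice stay constant.
Nothing changes in [ʈɪtɾa]: there the adjacent consonants already agree in place (/t/ and /ɾ/ are both alveolar), so this form is consistent with the same rule.
The rule targets /t/ (voiceless alveolar stop), which sits before the trigger /ɟ/ (palatal).
Changing only its place to palatal gives [c] — the voiceless palatal stop.

[cocɟɛ]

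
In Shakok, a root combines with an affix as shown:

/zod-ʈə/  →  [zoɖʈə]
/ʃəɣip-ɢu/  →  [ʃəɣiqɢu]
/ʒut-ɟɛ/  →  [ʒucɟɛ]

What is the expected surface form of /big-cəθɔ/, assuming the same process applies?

The data show regressive place assimilation: /d/ → [ɖ] before /ʈ/; /p/ → [q] before /ɢ/; /t/ → [c] before /ɟ/. In each pair only place changes, matching the following consonant, while manner and voice stay constant.
/g/ is a voiced velar stop. The following trigger /c/ is palatal, so /g/ must become palatal as well.
Changing only its place to palatal gives [ɟ] — the voiced palatal stop.

[biɟcəθɔ]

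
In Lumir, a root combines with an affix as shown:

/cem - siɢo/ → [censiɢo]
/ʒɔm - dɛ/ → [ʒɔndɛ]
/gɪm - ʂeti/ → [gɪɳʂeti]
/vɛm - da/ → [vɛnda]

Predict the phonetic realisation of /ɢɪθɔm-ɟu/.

The data show regressive place assimilation: /m/ → [n] before /s/; /m/ → [n] before /d/; /m/ → [ɳ] before /ʂ/. In each pair only place changes, matching the following consonant, while manner and voice stay constant.
/m/ is a voiced bilabial nasal. The following trigger /ɟ/ is palatal, so /m/ must become palatal as well.
Changing only its place to palatal gives [ɲ] — the voiced palatal nasal.

[ɢɪθɔɲɟu]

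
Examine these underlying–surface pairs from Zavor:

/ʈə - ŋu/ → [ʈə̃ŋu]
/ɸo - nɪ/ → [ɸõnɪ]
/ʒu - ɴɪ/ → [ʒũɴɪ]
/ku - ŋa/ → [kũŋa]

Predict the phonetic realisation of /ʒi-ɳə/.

The data show regressive nasality assimilation (vowel nasalisation): /ə/ → [ə̃] before /ŋ/; /o/ → [õ] before /n/; /u/ → [ũ] before /ɴ/; /u/ → [ũ] before /ŋ/ — a vowel is nasalised by an immediately following nasal consonant.
/i/ sits next to the nasal /ɳ/ and is therefore nasalised to [ĩ].

[ʒĩɳə]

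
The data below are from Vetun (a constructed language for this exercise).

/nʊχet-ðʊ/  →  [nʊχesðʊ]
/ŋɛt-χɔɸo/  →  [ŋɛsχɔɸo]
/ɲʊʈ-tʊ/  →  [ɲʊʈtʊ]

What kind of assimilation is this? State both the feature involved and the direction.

regressive manner assimilation

The segment that alternates is /t/, which surfaces as [s] when adjacent to /ð/.
/t/ is a stop while /ð/ is a fricative; the output [s] is a fricative, matching the trigger — so the feature that spreads is manner.
Place and voice are unchanged, so the assimilation is partial, not total.
The other alternating form patterns the same way: /t/ → [s] before /χ/ (stop → fricative, matching a fricative) — only manner changes, and always toward the following segment.
No alternation appears in [ɲʊʈtʊ]: there the adjacent consonants already agree in manner (/ʈ/ and /t/ are both stops), so this form is consistent with the same rule.
The trigger is the following segment, so the direction is regressive (anticipatory).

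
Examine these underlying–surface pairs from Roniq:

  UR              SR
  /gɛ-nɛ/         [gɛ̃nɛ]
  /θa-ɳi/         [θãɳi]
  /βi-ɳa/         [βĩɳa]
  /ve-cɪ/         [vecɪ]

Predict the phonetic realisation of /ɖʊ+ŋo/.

[ɖʊ̃ŋo]

The data show regressive nasality assimilation (vowel nasalisation): /ɛ/ → [ɛ̃] before /n/; /a/ → [ã] before /ɳ/; /i/ → [ĩ] before /ɳ/ — a vowel is nasalised by an immediately following nasal consonant.
No change occurs in [vecɪ] because the vowel at the boundary is adjacent to an oral consonant, not a nasal (/e/ next to /c/).
/ʊ/ sits next to the nasal /ŋ/ and is therefore nasalised to [ʊ̃].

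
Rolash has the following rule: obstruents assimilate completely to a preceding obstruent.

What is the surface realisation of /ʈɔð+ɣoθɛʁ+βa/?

/ɣ/ is the segment targeted by the rule; it sits immediately after /ð/, so it assimilates completely and surfaces as [ð].
The same rule applies at the second boundary: /β/ → [ʁ] next to /ʁ/.

[ʈɔððoθɛʁʁa]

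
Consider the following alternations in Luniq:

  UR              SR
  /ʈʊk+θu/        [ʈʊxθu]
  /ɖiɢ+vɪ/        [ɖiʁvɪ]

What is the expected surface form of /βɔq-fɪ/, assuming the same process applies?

The data show regressive manner assimilation: /k/ → [x] before /θ/; /ɢ/ → [ʁ] before /v/. In each pair only manner changes, matching the following consonant, while place and voice stay constant.
The rule targets /q/ (voiceless uvular stop), which sits before the trigger /f/ (fricative).
Changing only its manner to fricative gives [χ] — the voiceless uvular fricative.

[βɔχfɪ]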